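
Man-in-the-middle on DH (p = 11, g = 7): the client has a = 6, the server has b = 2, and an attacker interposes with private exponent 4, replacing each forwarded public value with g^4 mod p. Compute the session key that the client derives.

3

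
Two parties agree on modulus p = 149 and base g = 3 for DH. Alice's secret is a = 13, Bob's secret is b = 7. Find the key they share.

74

Bob sends B = g^b mod p = 3^7 mod 149.
3^1 ≡ 3 (mod 149)
3^2 = (3^1)^2 ≡ 3^2 = 9 ≡ 9 (mod 149)
3^4 = (3^2)^2 ≡ 9^2 = 81 ≡ 81 (mod 149)
3^7 = 3^4 · 3^2 · 3^1 ≡ 81 · 9 · 3 ≡ 101 (mod 149).
So B = 101. Alice then computes K = B^a mod p = 101^13 mod 149.
101^1 ≡ 101 (mod 149)
101^2 = (101^1)^2 ≡ 101^2 = 10201 ≡ 69 (mod 149)
101^4 = (101^2)^2 ≡ 69^2 = 4761 ≡ 142 (mod 149)
101^8 = (101^4)^2 ≡ 142^2 = 20164 ≡ 49 (mod 149)
101^13 = 101^8 · 101^4 · 101^1 ≡ 49 · 142 · 101 ≡ 74 (mod 149).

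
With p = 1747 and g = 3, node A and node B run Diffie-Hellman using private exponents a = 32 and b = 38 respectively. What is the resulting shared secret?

1287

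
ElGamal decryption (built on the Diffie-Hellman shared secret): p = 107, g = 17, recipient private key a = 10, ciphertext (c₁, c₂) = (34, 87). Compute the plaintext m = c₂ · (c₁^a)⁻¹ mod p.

Shared mask s = c₁^a mod p = 34^10 mod 107.
34^1 ≡ 34 (mod 107)
34^2 = (34^1)^2 ≡ 34^2 = 1156 ≡ 86 (mod 107)
34^4 = (34^2)^2 ≡ 86^2 = 7396 ≡ 13 (mod 107)
34^8 = (34^4)^2 ≡ 13^2 = 169 ≡ 62 (mod 107)
34^10 = 34^8 · 34^2 ≡ 62 · 86 ≡ 89 (mod 107).
So s = 89; s⁻¹ ≡ 101 (mod 107).
m = c₂ · s⁻¹ mod 107 = 87 · 101 mod 107 = 13.

13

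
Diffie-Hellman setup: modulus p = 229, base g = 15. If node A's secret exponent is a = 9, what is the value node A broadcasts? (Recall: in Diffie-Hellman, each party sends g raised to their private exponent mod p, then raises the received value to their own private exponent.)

176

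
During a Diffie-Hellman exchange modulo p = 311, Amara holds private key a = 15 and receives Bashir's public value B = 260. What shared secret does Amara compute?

265

Shared key K = 260^15 mod 311.
260^1 ≡ 260 (mod 311)
260^2 = (260^1)^2 ≡ 260^2 = 67600 ≡ 113 (mod 311)
260^4 = (260^2)^2 ≡ 113^2 = 12769 ≡ 18 (mod 311)
260^8 = (260^4)^2 ≡ 18^2 = 324 ≡ 13 (mod 311)
260^15 = 260^8 · 260^4 · 260^2 · 260^1 ≡ 13 · 18 · 113 · 260 ≡ 265 (mod 311).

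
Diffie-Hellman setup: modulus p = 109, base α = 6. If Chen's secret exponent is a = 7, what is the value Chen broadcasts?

24

Public value = 6^7 mod 109.
6^1 ≡ 6 (mod 109)
6^2 = (6^1)^2 ≡ 6^2 = 36 ≡ 36 (mod 109)
6^4 = (6^2)^2 ≡ 36^2 = 1296 ≡ 97 (mod 109)
6^7 = 6^4 · 6^2 · 6^1 ≡ 97 · 36 · 6 ≡ 24 (mod 109).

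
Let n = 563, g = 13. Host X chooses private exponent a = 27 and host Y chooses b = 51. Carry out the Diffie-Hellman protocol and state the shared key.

Host X sends A = g^a mod n = 13^27 mod 563.
13^1 ≡ 13 (mod 563)
13^2 = (13^1)^2 ≡ 13^2 = 169 ≡ 169 (mod 563)
13^4 = (13^2)^2 ≡ 169^2 = 28561 ≡ 411 (mod 563)
13^8 = (13^4)^2 ≡ 411^2 = 168921 ≡ 21 (mod 563)
13^16 = (13^8)^2 ≡ 21^2 = 441 ≡ 441 (mod 563)
13^27 = 13^16 · 13^8 · 13^2 · 13^1 ≡ 441 · 21 · 169 · 13 ≡ 160 (mod 563).
So A = 160. Host Y then computes K = A^b mod n = 160^51 mod 563.
160^1 ≡ 160 (mod 563)
160^2 = (160^1)^2 ≡ 160^2 = 25600 ≡ 265 (mod 563)
160^4 = (160^2)^2 ≡ 265^2 = 70225 ≡ 413 (mod 563)
160^8 = (160^4)^2 ≡ 413^2 = 170569 ≡ 543 (mod 563)
160^16 = (160^8)^2 ≡ 543^2 = 294849 ≡ 400 (mod 563)
160^32 = (160^16)^2 ≡ 400^2 = 160000 ≡ 108 (mod 563)
160^51 = 160^32 · 160^16 · 160^2 · 160^1 ≡ 108 · 400 · 265 · 160 ≡ 36 (mod 563).

36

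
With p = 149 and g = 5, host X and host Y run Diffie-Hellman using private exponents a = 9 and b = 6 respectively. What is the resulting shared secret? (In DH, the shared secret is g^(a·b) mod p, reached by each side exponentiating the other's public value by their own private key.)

39

Host Y sends B = g^b mod p = 5^6 mod 149.
5^1 ≡ 5 (mod 149)
5^2 = (5^1)^2 ≡ 5^2 = 25 ≡ 25 (mod 149)
5^4 = (5^2)^2 ≡ 25^2 = 625 ≡ 29 (mod 149)
5^6 = 5^4 · 5^2 ≡ 29 · 25 ≡ 129 (mod 149).
So B = 129. Host X then computes K = B^a mod p = 129^9 mod 149.
129^1 ≡ 129 (mod 149)
129^2 = (129^1)^2 ≡ 129^2 = 16641 ≡ 102 (mod 149)
129^4 = (129^2)^2 ≡ 102^2 = 10404 ≡ 123 (mod 149)
129^8 = (129^4)^2 ≡ 123^2 = 15129 ≡ 80 (mod 149)
129^9 = 129^8 · 129^1 ≡ 80 · 129 ≡ 39 (mod 149).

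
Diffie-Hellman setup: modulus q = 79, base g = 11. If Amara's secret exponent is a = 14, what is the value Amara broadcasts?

Public value = 11^14 (mod 79).
11^1 ≡ 11 (mod 79)
11^2 = (11^1)^2 ≡ 11^2 = 121 ≡ 42 (mod 79)
11^4 = (11^2)^2 ≡ 42^2 = 1764 ≡ 26 (mod 79)
11^8 = (11^4)^2 ≡ 26^2 = 676 ≡ 44 (mod 79)
11^14 = 11^8 · 11^4 · 11^2 ≡ 44 · 26 · 42 ≡ 16 (mod 79).

16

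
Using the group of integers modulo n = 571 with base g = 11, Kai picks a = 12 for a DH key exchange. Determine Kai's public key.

123

Public value = 11^12 (mod 571).
11^1 ≡ 11 (mod 571)
11^2 = (11^1)^2 ≡ 11^2 = 121 ≡ 121 (mod 571)
11^4 = (11^2)^2 ≡ 121^2 = 14641 ≡ 366 (mod 571)
11^8 = (11^4)^2 ≡ 366^2 = 133956 ≡ 342 (mod 571)
11^12 = 11^8 · 11^4 ≡ 342 · 366 ≡ 123 (mod 571).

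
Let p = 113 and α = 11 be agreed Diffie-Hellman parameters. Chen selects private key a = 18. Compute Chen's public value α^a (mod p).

57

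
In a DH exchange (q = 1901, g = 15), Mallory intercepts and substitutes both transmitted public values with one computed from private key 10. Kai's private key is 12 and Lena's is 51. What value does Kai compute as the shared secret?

36

Kai receives Mallory's public value M = 15^10 mod 1901 instead of the honest one.
15^1 ≡ 15 (mod 1901)
15^2 = (15^1)^2 ≡ 15^2 = 225 ≡ 225 (mod 1901)
15^4 = (15^2)^2 ≡ 225^2 = 50625 ≡ 1199 (mod 1901)
15^8 = (15^4)^2 ≡ 1199^2 = 1437601 ≡ 445 (mod 1901)
15^10 = 15^8 · 15^2 ≡ 445 · 225 ≡ 1273 (mod 1901).
So M = 1273. Kai computes K = M^12 mod 1901.
1273^1 ≡ 1273 (mod 1901)
1273^2 = (1273^1)^2 ≡ 1273^2 = 1620529 ≡ 877 (mod 1901)
1273^4 = (1273^2)^2 ≡ 877^2 = 769129 ≡ 1125 (mod 1901)
1273^8 = (1273^4)^2 ≡ 1125^2 = 1265625 ≡ 1460 (mod 1901)
1273^12 = 1273^8 · 1273^4 ≡ 1460 · 1125 ≡ 36 (mod 1901).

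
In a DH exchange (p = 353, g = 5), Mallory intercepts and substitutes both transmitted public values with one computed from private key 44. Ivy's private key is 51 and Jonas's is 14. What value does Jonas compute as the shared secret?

42

Jonas receives Mallory's public value M = 5^44 mod 353 instead of the honest one.
5^1 ≡ 5 (mod 353)
5^2 = (5^1)^2 ≡ 5^2 = 25 ≡ 25 (mod 353)
5^4 = (5^2)^2 ≡ 25^2 = 625 ≡ 272 (mod 353)
5^8 = (5^4)^2 ≡ 272^2 = 73984 ≡ 207 (mod 353)
5^16 = (5^8)^2 ≡ 207^2 = 42849 ≡ 136 (mod 353)
5^32 = (5^16)^2 ≡ 136^2 = 18496 ≡ 140 (mod 353)
5^44 = 5^32 · 5^8 · 5^4 ≡ 140 · 207 · 272 ≡ 70 (mod 353).
So M = 70. Jonas computes K = M^14 mod 353.
70^1 ≡ 70 (mod 353)
70^2 = (70^1)^2 ≡ 70^2 = 4900 ≡ 311 (mod 353)
70^4 = (70^2)^2 ≡ 311^2 = 96721 ≡ 352 (mod 353)
70^8 = (70^4)^2 ≡ 352^2 = 123904 ≡ 1 (mod 353)
70^14 = 70^8 · 70^4 · 70^2 ≡ 1 · 352 · 311 ≡ 42 (mod 353).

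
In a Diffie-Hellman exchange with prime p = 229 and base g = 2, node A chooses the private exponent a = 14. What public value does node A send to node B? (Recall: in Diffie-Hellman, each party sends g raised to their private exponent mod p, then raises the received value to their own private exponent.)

Public value = 2^14 mod 229.
2^1 ≡ 2 (mod 229)
2^2 = (2^1)^2 ≡ 2^2 = 4 ≡ 4 (mod 229)
2^4 = (2^2)^2 ≡ 4^2 = 16 ≡ 16 (mod 229)
2^8 = (2^4)^2 ≡ 16^2 = 256 ≡ 27 (mod 229)
2^14 = 2^8 · 2^4 · 2^2 ≡ 27 · 16 · 4 ≡ 125 (mod 229).

125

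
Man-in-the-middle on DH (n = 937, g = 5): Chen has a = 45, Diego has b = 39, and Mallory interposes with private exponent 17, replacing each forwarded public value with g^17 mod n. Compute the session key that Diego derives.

Diego receives Mallory's public value M = 5^17 mod 937 instead of the honest one.
5^1 ≡ 5 (mod 937)
5^2 = (5^1)^2 ≡ 5^2 = 25 ≡ 25 (mod 937)
5^4 = (5^2)^2 ≡ 25^2 = 625 ≡ 625 (mod 937)
5^8 = (5^4)^2 ≡ 625^2 = 390625 ≡ 833 (mod 937)
5^16 = (5^8)^2 ≡ 833^2 = 693889 ≡ 509 (mod 937)
5^17 = 5^16 · 5^1 ≡ 509 · 5 ≡ 671 (mod 937).
So M = 671. Diego computes K = M^39 mod 937.
671^1 ≡ 671 (mod 937)
671^2 = (671^1)^2 ≡ 671^2 = 450241 ≡ 481 (mod 937)
671^4 = (671^2)^2 ≡ 481^2 = 231361 ≡ 859 (mod 937)
671^8 = (671^4)^2 ≡ 859^2 = 737881 ≡ 462 (mod 937)
671^16 = (671^8)^2 ≡ 462^2 = 213444 ≡ 745 (mod 937)
671^32 = (671^16)^2 ≡ 745^2 = 555025 ≡ 321 (mod 937)
671^39 = 671^32 · 671^4 · 671^2 · 671^1 ≡ 321 · 859 · 481 · 671 ≡ 774 (mod 937).

774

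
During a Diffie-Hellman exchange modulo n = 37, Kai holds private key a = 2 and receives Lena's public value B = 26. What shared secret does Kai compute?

10

Shared key K = 26^2 mod 37.
26^1 ≡ 26 (mod 37)
26^2 = (26^1)^2 ≡ 26^2 = 676 ≡ 10 (mod 37)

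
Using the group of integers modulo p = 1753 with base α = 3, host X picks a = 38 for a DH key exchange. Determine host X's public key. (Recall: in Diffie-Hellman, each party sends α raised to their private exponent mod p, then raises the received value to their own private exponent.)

Public value = 3^38 mod 1753.
3^1 ≡ 3 (mod 1753)
3^2 = (3^1)^2 ≡ 3^2 = 9 ≡ 9 (mod 1753)
3^4 = (3^2)^2 ≡ 9^2 = 81 ≡ 81 (mod 1753)
3^8 = (3^4)^2 ≡ 81^2 = 6561 ≡ 1302 (mod 1753)
3^16 = (3^8)^2 ≡ 1302^2 = 1695204 ≡ 53 (mod 1753)
3^32 = (3^16)^2 ≡ 53^2 = 2809 ≡ 1056 (mod 1753)
3^38 = 3^32 · 3^4 · 3^2 ≡ 1056 · 81 · 9 ≡ 257 (mod 1753).

257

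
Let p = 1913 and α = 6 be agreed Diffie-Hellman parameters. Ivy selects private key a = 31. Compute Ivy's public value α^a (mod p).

Public value = 6^31 (mod 1913).
6^1 ≡ 6 (mod 1913)
6^2 = (6^1)^2 ≡ 6^2 = 36 ≡ 36 (mod 1913)
6^4 = (6^2)^2 ≡ 36^2 = 1296 ≡ 1296 (mod 1913)
6^8 = (6^4)^2 ≡ 1296^2 = 1679616 ≡ 2 (mod 1913)
6^16 = (6^8)^2 ≡ 2^2 = 4 ≡ 4 (mod 1913)
6^31 = 6^16 · 6^8 · 6^4 · 6^2 · 6^1 ≡ 4 · 2 · 1296 · 36 · 6 ≡ 1278 (mod 1913).

1278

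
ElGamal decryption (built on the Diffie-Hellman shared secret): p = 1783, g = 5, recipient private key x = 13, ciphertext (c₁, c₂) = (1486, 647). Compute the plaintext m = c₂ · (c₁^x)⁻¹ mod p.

1210

Shared mask s = c₁^x mod p = 1486^13 mod 1783.
1486^1 ≡ 1486 (mod 1783)
1486^2 = (1486^1)^2 ≡ 1486^2 = 2208196 ≡ 842 (mod 1783)
1486^4 = (1486^2)^2 ≡ 842^2 = 708964 ≡ 1113 (mod 1783)
1486^8 = (1486^4)^2 ≡ 1113^2 = 1238769 ≡ 1367 (mod 1783)
1486^13 = 1486^8 · 1486^4 · 1486^1 ≡ 1367 · 1113 · 1486 ≡ 1284 (mod 1783).
So s = 1284; s⁻¹ ≡ 1490 (mod 1783).
m = c₂ · s⁻¹ mod 1783 = 647 · 1490 mod 1783 = 1210.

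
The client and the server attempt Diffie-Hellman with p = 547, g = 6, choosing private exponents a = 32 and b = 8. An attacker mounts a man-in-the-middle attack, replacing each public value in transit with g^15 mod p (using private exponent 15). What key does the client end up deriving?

267

The client receives an attacker's public value M = 6^15 mod 547 instead of the honest one.
6^1 ≡ 6 (mod 547)
6^2 = (6^1)^2 ≡ 6^2 = 36 ≡ 36 (mod 547)
6^4 = (6^2)^2 ≡ 36^2 = 1296 ≡ 202 (mod 547)
6^8 = (6^4)^2 ≡ 202^2 = 40804 ≡ 326 (mod 547)
6^15 = 6^8 · 6^4 · 6^2 · 6^1 ≡ 326 · 202 · 36 · 6 ≡ 391 (mod 547).
So M = 391. The client computes K = M^32 mod 547.
391^1 ≡ 391 (mod 547)
391^2 = (391^1)^2 ≡ 391^2 = 152881 ≡ 268 (mod 547)
391^4 = (391^2)^2 ≡ 268^2 = 71824 ≡ 167 (mod 547)
391^8 = (391^4)^2 ≡ 167^2 = 27889 ≡ 539 (mod 547)
391^16 = (391^8)^2 ≡ 539^2 = 290521 ≡ 64 (mod 547)
391^32 = (391^16)^2 ≡ 64^2 = 4096 ≡ 267 (mod 547)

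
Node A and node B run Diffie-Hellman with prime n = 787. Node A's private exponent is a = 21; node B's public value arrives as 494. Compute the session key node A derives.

692

Shared key K = 494^21 mod 787.
494^1 ≡ 494 (mod 787)
494^2 = (494^1)^2 ≡ 494^2 = 244036 ≡ 66 (mod 787)
494^4 = (494^2)^2 ≡ 66^2 = 4356 ≡ 421 (mod 787)
494^8 = (494^4)^2 ≡ 421^2 = 177241 ≡ 166 (mod 787)
494^16 = (494^8)^2 ≡ 166^2 = 27556 ≡ 11 (mod 787)
494^21 = 494^16 · 494^4 · 494^1 ≡ 11 · 421 · 494 ≡ 692 (mod 787).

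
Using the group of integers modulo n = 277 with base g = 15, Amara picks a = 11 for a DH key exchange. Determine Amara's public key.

Public value = 15^11 mod 277.
15^1 ≡ 15 (mod 277)
15^2 = (15^1)^2 ≡ 15^2 = 225 ≡ 225 (mod 277)
15^4 = (15^2)^2 ≡ 225^2 = 50625 ≡ 211 (mod 277)
15^8 = (15^4)^2 ≡ 211^2 = 44521 ≡ 201 (mod 277)
15^11 = 15^8 · 15^2 · 15^1 ≡ 201 · 225 · 15 ≡ 2 (mod 277).

2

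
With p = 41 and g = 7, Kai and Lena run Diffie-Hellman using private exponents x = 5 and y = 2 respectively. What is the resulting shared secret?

9

Kai sends A = g^x mod p = 7^5 mod 41.
7^1 ≡ 7 (mod 41)
7^2 = (7^1)^2 ≡ 7^2 = 49 ≡ 8 (mod 41)
7^4 = (7^2)^2 ≡ 8^2 = 64 ≡ 23 (mod 41)
7^5 = 7^4 · 7^1 ≡ 23 · 7 ≡ 38 (mod 41).
So A = 38. Lena then computes K = A^y mod p = 38^2 mod 41.
38^1 ≡ 38 (mod 41)
38^2 = (38^1)^2 ≡ 38^2 = 1444 ≡ 9 (mod 41)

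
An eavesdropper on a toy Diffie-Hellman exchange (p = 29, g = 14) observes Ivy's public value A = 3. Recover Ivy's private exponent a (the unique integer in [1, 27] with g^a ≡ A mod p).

9

Try successive powers of 14 modulo 29:
14^1 ≡ 14
14^2 ≡ 22
14^3 ≡ 18
14^4 ≡ 20
14^5 ≡ 19
14^6 ≡ 5
14^7 ≡ 12
14^8 ≡ 23
14^9 ≡ 3
Found: a = 9.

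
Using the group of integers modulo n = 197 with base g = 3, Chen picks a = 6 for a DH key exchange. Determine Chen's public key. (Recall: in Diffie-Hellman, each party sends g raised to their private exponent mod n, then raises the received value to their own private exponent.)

138

Public value = 3^6 mod 197.
3^1 ≡ 3 (mod 197)
3^2 = (3^1)^2 ≡ 3^2 = 9 ≡ 9 (mod 197)
3^4 = (3^2)^2 ≡ 9^2 = 81 ≡ 81 (mod 197)
3^6 = 3^4 · 3^2 ≡ 81 · 9 ≡ 138 (mod 197).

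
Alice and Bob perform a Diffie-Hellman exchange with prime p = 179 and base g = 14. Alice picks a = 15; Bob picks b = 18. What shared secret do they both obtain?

59

Alice sends A = g^a mod p = 14^15 mod 179.
14^1 ≡ 14 (mod 179)
14^2 = (14^1)^2 ≡ 14^2 = 196 ≡ 17 (mod 179)
14^4 = (14^2)^2 ≡ 17^2 = 289 ≡ 110 (mod 179)
14^8 = (14^4)^2 ≡ 110^2 = 12100 ≡ 107 (mod 179)
14^15 = 14^8 · 14^4 · 14^2 · 14^1 ≡ 107 · 110 · 17 · 14 ≡ 89 (mod 179).
So A = 89. Bob then computes K = A^b mod p = 89^18 mod 179.
89^1 ≡ 89 (mod 179)
89^2 = (89^1)^2 ≡ 89^2 = 7921 ≡ 45 (mod 179)
89^4 = (89^2)^2 ≡ 45^2 = 2025 ≡ 56 (mod 179)
89^8 = (89^4)^2 ≡ 56^2 = 3136 ≡ 93 (mod 179)
89^16 = (89^8)^2 ≡ 93^2 = 8649 ≡ 57 (mod 179)
89^18 = 89^16 · 89^2 ≡ 57 · 45 ≡ 59 (mod 179).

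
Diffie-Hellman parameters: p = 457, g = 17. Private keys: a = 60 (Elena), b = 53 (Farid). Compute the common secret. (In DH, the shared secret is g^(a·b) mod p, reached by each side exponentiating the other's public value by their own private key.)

256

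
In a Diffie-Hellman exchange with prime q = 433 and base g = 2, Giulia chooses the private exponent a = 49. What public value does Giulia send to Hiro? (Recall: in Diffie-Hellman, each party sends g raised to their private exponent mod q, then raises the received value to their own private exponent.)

Public value = 2^49 (mod 433).
2^1 ≡ 2 (mod 433)
2^2 = (2^1)^2 ≡ 2^2 = 4 ≡ 4 (mod 433)
2^4 = (2^2)^2 ≡ 4^2 = 16 ≡ 16 (mod 433)
2^8 = (2^4)^2 ≡ 16^2 = 256 ≡ 256 (mod 433)
2^16 = (2^8)^2 ≡ 256^2 = 65536 ≡ 153 (mod 433)
2^32 = (2^16)^2 ≡ 153^2 = 23409 ≡ 27 (mod 433)
2^49 = 2^32 · 2^16 · 2^1 ≡ 27 · 153 · 2 ≡ 35 (mod 433).

35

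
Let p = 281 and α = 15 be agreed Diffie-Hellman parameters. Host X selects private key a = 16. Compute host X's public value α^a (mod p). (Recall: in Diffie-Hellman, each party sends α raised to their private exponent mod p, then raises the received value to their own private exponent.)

273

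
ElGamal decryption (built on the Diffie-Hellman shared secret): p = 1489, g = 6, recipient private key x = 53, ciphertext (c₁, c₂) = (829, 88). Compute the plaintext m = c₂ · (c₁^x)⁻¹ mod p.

549

Shared mask s = c₁^x mod p = 829^53 mod 1489.
829^1 ≡ 829 (mod 1489)
829^2 = (829^1)^2 ≡ 829^2 = 687241 ≡ 812 (mod 1489)
829^4 = (829^2)^2 ≡ 812^2 = 659344 ≡ 1206 (mod 1489)
829^8 = (829^4)^2 ≡ 1206^2 = 1454436 ≡ 1172 (mod 1489)
829^16 = (829^8)^2 ≡ 1172^2 = 1373584 ≡ 726 (mod 1489)
829^32 = (829^16)^2 ≡ 726^2 = 527076 ≡ 1459 (mod 1489)
829^53 = 829^32 · 829^16 · 829^4 · 829^1 ≡ 1459 · 726 · 1206 · 829 ≡ 209 (mod 1489).
So s = 209; s⁻¹ ≡ 57 (mod 1489).
m = c₂ · s⁻¹ mod 1489 = 88 · 57 mod 1489 = 549.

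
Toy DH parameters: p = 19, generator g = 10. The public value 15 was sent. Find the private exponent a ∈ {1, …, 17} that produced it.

7

Try successive powers of 10 modulo 19:
10^1 ≡ 10
10^2 ≡ 5
10^3 ≡ 12
10^4 ≡ 6
10^5 ≡ 3
10^6 ≡ 11
10^7 ≡ 15
Found: a = 7.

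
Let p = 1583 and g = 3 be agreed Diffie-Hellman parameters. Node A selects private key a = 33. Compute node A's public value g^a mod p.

521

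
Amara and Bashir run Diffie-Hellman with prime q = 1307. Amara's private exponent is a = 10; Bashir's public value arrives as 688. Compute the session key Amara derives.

1255

Shared key K = 688^10 mod 1307.
688^1 ≡ 688 (mod 1307)
688^2 = (688^1)^2 ≡ 688^2 = 473344 ≡ 210 (mod 1307)
688^4 = (688^2)^2 ≡ 210^2 = 44100 ≡ 969 (mod 1307)
688^8 = (688^4)^2 ≡ 969^2 = 938961 ≡ 535 (mod 1307)
688^10 = 688^8 · 688^2 ≡ 535 · 210 ≡ 1255 (mod 1307).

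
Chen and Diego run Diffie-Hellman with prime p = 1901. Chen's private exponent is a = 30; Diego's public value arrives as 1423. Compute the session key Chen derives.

6

Shared key K = 1423^30 mod 1901.
1423^1 ≡ 1423 (mod 1901)
1423^2 = (1423^1)^2 ≡ 1423^2 = 2024929 ≡ 364 (mod 1901)
1423^4 = (1423^2)^2 ≡ 364^2 = 132496 ≡ 1327 (mod 1901)
1423^8 = (1423^4)^2 ≡ 1327^2 = 1760929 ≡ 603 (mod 1901)
1423^16 = (1423^8)^2 ≡ 603^2 = 363609 ≡ 518 (mod 1901)
1423^30 = 1423^16 · 1423^8 · 1423^4 · 1423^2 ≡ 518 · 603 · 1327 · 364 ≡ 6 (mod 1901).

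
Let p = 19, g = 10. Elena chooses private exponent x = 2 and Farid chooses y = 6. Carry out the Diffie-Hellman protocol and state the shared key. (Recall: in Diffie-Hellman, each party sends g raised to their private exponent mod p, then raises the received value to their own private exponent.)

7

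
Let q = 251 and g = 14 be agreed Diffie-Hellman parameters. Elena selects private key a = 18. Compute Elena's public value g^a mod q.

Public value = 14^18 mod 251.
14^1 ≡ 14 (mod 251)
14^2 = (14^1)^2 ≡ 14^2 = 196 ≡ 196 (mod 251)
14^4 = (14^2)^2 ≡ 196^2 = 38416 ≡ 13 (mod 251)
14^8 = (14^4)^2 ≡ 13^2 = 169 ≡ 169 (mod 251)
14^16 = (14^8)^2 ≡ 169^2 = 28561 ≡ 198 (mod 251)
14^18 = 14^16 · 14^2 ≡ 198 · 196 ≡ 154 (mod 251).

154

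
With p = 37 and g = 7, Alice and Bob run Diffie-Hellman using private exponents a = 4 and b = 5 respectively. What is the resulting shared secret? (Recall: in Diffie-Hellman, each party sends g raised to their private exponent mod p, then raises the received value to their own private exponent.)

Alice sends A = g^a mod p = 7^4 mod 37.
7^1 ≡ 7 (mod 37)
7^2 = (7^1)^2 ≡ 7^2 = 49 ≡ 12 (mod 37)
7^4 = (7^2)^2 ≡ 12^2 = 144 ≡ 33 (mod 37)
So A = 33. Bob then computes K = A^b mod p = 33^5 mod 37.
33^1 ≡ 33 (mod 37)
33^2 = (33^1)^2 ≡ 33^2 = 1089 ≡ 16 (mod 37)
33^4 = (33^2)^2 ≡ 16^2 = 256 ≡ 34 (mod 37)
33^5 = 33^4 · 33^1 ≡ 34 · 33 ≡ 12 (mod 37).

12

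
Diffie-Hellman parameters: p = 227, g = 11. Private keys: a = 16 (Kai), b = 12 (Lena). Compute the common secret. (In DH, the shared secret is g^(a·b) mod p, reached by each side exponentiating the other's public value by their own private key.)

Lena sends B = g^b mod p = 11^12 mod 227.
11^1 ≡ 11 (mod 227)
11^2 = (11^1)^2 ≡ 11^2 = 121 ≡ 121 (mod 227)
11^4 = (11^2)^2 ≡ 121^2 = 14641 ≡ 113 (mod 227)
11^8 = (11^4)^2 ≡ 113^2 = 12769 ≡ 57 (mod 227)
11^12 = 11^8 · 11^4 ≡ 57 · 113 ≡ 85 (mod 227).
So B = 85. Kai then computes K = B^a mod p = 85^16 mod 227.
85^1 ≡ 85 (mod 227)
85^2 = (85^1)^2 ≡ 85^2 = 7225 ≡ 188 (mod 227)
85^4 = (85^2)^2 ≡ 188^2 = 35344 ≡ 159 (mod 227)
85^8 = (85^4)^2 ≡ 159^2 = 25281 ≡ 84 (mod 227)
85^16 = (85^8)^2 ≡ 84^2 = 7056 ≡ 19 (mod 227)

19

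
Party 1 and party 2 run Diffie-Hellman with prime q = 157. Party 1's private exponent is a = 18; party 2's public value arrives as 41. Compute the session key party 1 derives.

64

Shared key K = 41^18 mod 157.
41^1 ≡ 41 (mod 157)
41^2 = (41^1)^2 ≡ 41^2 = 1681 ≡ 111 (mod 157)
41^4 = (41^2)^2 ≡ 111^2 = 12321 ≡ 75 (mod 157)
41^8 = (41^4)^2 ≡ 75^2 = 5625 ≡ 130 (mod 157)
41^16 = (41^8)^2 ≡ 130^2 = 16900 ≡ 101 (mod 157)
41^18 = 41^16 · 41^2 ≡ 101 · 111 ≡ 64 (mod 157).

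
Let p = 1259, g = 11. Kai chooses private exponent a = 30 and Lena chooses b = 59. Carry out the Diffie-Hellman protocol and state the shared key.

245

Lena sends B = g^b mod p = 11^59 mod 1259.
11^1 ≡ 11 (mod 1259)
11^2 = (11^1)^2 ≡ 11^2 = 121 ≡ 121 (mod 1259)
11^4 = (11^2)^2 ≡ 121^2 = 14641 ≡ 792 (mod 1259)
11^8 = (11^4)^2 ≡ 792^2 = 627264 ≡ 282 (mod 1259)
11^16 = (11^8)^2 ≡ 282^2 = 79524 ≡ 207 (mod 1259)
11^32 = (11^16)^2 ≡ 207^2 = 42849 ≡ 43 (mod 1259)
11^59 = 11^32 · 11^16 · 11^8 · 11^2 · 11^1 ≡ 43 · 207 · 282 · 121 · 11 ≡ 231 (mod 1259).
So B = 231. Kai then computes K = B^a mod p = 231^30 mod 1259.
231^1 ≡ 231 (mod 1259)
231^2 = (231^1)^2 ≡ 231^2 = 53361 ≡ 483 (mod 1259)
231^4 = (231^2)^2 ≡ 483^2 = 233289 ≡ 374 (mod 1259)
231^8 = (231^4)^2 ≡ 374^2 = 139876 ≡ 127 (mod 1259)
231^16 = (231^8)^2 ≡ 127^2 = 16129 ≡ 1021 (mod 1259)
231^30 = 231^16 · 231^8 · 231^4 · 231^2 ≡ 1021 · 127 · 374 · 483 ≡ 245 (mod 1259).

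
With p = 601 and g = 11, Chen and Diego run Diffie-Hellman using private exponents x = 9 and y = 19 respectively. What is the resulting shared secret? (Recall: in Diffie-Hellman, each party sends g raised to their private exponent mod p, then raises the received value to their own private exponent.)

Diego sends B = g^y mod p = 11^19 mod 601.
11^1 ≡ 11 (mod 601)
11^2 = (11^1)^2 ≡ 11^2 = 121 ≡ 121 (mod 601)
11^4 = (11^2)^2 ≡ 121^2 = 14641 ≡ 217 (mod 601)
11^8 = (11^4)^2 ≡ 217^2 = 47089 ≡ 211 (mod 601)
11^16 = (11^8)^2 ≡ 211^2 = 44521 ≡ 47 (mod 601)
11^19 = 11^16 · 11^2 · 11^1 ≡ 47 · 121 · 11 ≡ 53 (mod 601).
So B = 53. Chen then computes K = B^x mod p = 53^9 mod 601.
53^1 ≡ 53 (mod 601)
53^2 = (53^1)^2 ≡ 53^2 = 2809 ≡ 405 (mod 601)
53^4 = (53^2)^2 ≡ 405^2 = 164025 ≡ 553 (mod 601)
53^8 = (53^4)^2 ≡ 553^2 = 305809 ≡ 501 (mod 601)
53^9 = 53^8 · 53^1 ≡ 501 · 53 ≡ 109 (mod 601).

109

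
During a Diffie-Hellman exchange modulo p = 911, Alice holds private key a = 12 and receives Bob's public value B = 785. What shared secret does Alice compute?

124

Shared key K = 785^12 mod 911.
785^1 ≡ 785 (mod 911)
785^2 = (785^1)^2 ≡ 785^2 = 616225 ≡ 389 (mod 911)
785^4 = (785^2)^2 ≡ 389^2 = 151321 ≡ 95 (mod 911)
785^8 = (785^4)^2 ≡ 95^2 = 9025 ≡ 826 (mod 911)
785^12 = 785^8 · 785^4 ≡ 826 · 95 ≡ 124 (mod 911).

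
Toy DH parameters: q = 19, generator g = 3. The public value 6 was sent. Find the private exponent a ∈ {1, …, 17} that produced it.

8

Try successive powers of 3 modulo 19:
3^1 ≡ 3
3^2 ≡ 9
3^3 ≡ 8
3^4 ≡ 5
3^5 ≡ 15
3^6 ≡ 7
3^7 ≡ 2
3^8 ≡ 6
Found: a = 8.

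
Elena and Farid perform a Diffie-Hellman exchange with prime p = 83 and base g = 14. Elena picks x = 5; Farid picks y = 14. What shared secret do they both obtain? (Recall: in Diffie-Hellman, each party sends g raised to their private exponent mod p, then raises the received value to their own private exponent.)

17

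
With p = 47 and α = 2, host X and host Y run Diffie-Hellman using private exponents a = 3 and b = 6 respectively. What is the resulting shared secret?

25

Host Y sends B = α^b mod p = 2^6 mod 47.
2^1 ≡ 2 (mod 47)
2^2 = (2^1)^2 ≡ 2^2 = 4 ≡ 4 (mod 47)
2^4 = (2^2)^2 ≡ 4^2 = 16 ≡ 16 (mod 47)
2^6 = 2^4 · 2^2 ≡ 16 · 4 ≡ 17 (mod 47).
So B = 17. Host X then computes K = B^a mod p = 17^3 mod 47.
17^1 ≡ 17 (mod 47)
17^2 = (17^1)^2 ≡ 17^2 = 289 ≡ 7 (mod 47)
17^3 = 17^2 · 17^1 ≡ 7 · 17 ≡ 25 (mod 47).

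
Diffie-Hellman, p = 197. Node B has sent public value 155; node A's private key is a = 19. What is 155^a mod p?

121

Shared key K = 155^19 mod 197.
155^1 ≡ 155 (mod 197)
155^2 = (155^1)^2 ≡ 155^2 = 24025 ≡ 188 (mod 197)
155^4 = (155^2)^2 ≡ 188^2 = 35344 ≡ 81 (mod 197)
155^8 = (155^4)^2 ≡ 81^2 = 6561 ≡ 60 (mod 197)
155^16 = (155^8)^2 ≡ 60^2 = 3600 ≡ 54 (mod 197)
155^19 = 155^16 · 155^2 · 155^1 ≡ 54 · 188 · 155 ≡ 121 (mod 197).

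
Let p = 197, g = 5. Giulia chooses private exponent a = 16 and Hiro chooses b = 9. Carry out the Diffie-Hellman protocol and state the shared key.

60

Giulia sends A = g^a mod p = 5^16 mod 197.
5^1 ≡ 5 (mod 197)
5^2 = (5^1)^2 ≡ 5^2 = 25 ≡ 25 (mod 197)
5^4 = (5^2)^2 ≡ 25^2 = 625 ≡ 34 (mod 197)
5^8 = (5^4)^2 ≡ 34^2 = 1156 ≡ 171 (mod 197)
5^16 = (5^8)^2 ≡ 171^2 = 29241 ≡ 85 (mod 197)
So A = 85. Hiro then computes K = A^b mod p = 85^9 mod 197.
85^1 ≡ 85 (mod 197)
85^2 = (85^1)^2 ≡ 85^2 = 7225 ≡ 133 (mod 197)
85^4 = (85^2)^2 ≡ 133^2 = 17689 ≡ 156 (mod 197)
85^8 = (85^4)^2 ≡ 156^2 = 24336 ≡ 105 (mod 197)
85^9 = 85^8 · 85^1 ≡ 105 · 85 ≡ 60 (mod 197).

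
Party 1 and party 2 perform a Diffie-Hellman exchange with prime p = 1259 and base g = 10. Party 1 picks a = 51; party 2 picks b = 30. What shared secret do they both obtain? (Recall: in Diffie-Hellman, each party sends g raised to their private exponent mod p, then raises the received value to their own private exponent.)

565

Party 1 sends A = g^a mod p = 10^51 mod 1259.
10^1 ≡ 10 (mod 1259)
10^2 = (10^1)^2 ≡ 10^2 = 100 ≡ 100 (mod 1259)
10^4 = (10^2)^2 ≡ 100^2 = 10000 ≡ 1187 (mod 1259)
10^8 = (10^4)^2 ≡ 1187^2 = 1408969 ≡ 148 (mod 1259)
10^16 = (10^8)^2 ≡ 148^2 = 21904 ≡ 501 (mod 1259)
10^32 = (10^16)^2 ≡ 501^2 = 251001 ≡ 460 (mod 1259)
10^51 = 10^32 · 10^16 · 10^2 · 10^1 ≡ 460 · 501 · 100 · 10 ≡ 50 (mod 1259).
So A = 50. Party 2 then computes K = A^b mod p = 50^30 mod 1259.
50^1 ≡ 50 (mod 1259)
50^2 = (50^1)^2 ≡ 50^2 = 2500 ≡ 1241 (mod 1259)
50^4 = (50^2)^2 ≡ 1241^2 = 1540081 ≡ 324 (mod 1259)
50^8 = (50^4)^2 ≡ 324^2 = 104976 ≡ 479 (mod 1259)
50^16 = (50^8)^2 ≡ 479^2 = 229441 ≡ 303 (mod 1259)
50^30 = 50^16 · 50^8 · 50^4 · 50^2 ≡ 303 · 479 · 324 · 1241 ≡ 565 (mod 1259).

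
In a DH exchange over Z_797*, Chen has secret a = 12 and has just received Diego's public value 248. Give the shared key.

499

Shared key K = 248^12 mod 797.
248^1 ≡ 248 (mod 797)
248^2 = (248^1)^2 ≡ 248^2 = 61504 ≡ 135 (mod 797)
248^4 = (248^2)^2 ≡ 135^2 = 18225 ≡ 691 (mod 797)
248^8 = (248^4)^2 ≡ 691^2 = 477481 ≡ 78 (mod 797)
248^12 = 248^8 · 248^4 ≡ 78 · 691 ≡ 499 (mod 797).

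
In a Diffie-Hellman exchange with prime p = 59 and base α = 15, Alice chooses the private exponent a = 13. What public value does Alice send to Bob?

51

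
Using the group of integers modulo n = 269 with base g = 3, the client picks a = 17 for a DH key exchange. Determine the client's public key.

257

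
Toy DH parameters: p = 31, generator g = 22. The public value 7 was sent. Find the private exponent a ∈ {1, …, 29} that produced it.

14

Try successive powers of 22 modulo 31:
22^1 ≡ 22
22^2 ≡ 19
22^3 ≡ 15
22^4 ≡ 20
22^5 ≡ 6
22^6 ≡ 8
22^7 ≡ 21
22^8 ≡ 28
22^9 ≡ 27
22^10 ≡ 5
22^11 ≡ 17
22^12 ≡ 2
22^13 ≡ 13
22^14 ≡ 7
Found: a = 14.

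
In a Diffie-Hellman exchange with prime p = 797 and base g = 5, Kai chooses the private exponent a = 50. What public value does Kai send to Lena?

Public value = 5^50 mod 797.
5^1 ≡ 5 (mod 797)
5^2 = (5^1)^2 ≡ 5^2 = 25 ≡ 25 (mod 797)
5^4 = (5^2)^2 ≡ 25^2 = 625 ≡ 625 (mod 797)
5^8 = (5^4)^2 ≡ 625^2 = 390625 ≡ 95 (mod 797)
5^16 = (5^8)^2 ≡ 95^2 = 9025 ≡ 258 (mod 797)
5^32 = (5^16)^2 ≡ 258^2 = 66564 ≡ 413 (mod 797)
5^50 = 5^32 · 5^16 · 5^2 ≡ 413 · 258 · 25 ≡ 276 (mod 797).

276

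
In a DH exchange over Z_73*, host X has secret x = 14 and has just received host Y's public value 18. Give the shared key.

37

Shared key K = 18^14 mod 73.
18^1 ≡ 18 (mod 73)
18^2 = (18^1)^2 ≡ 18^2 = 324 ≡ 32 (mod 73)
18^4 = (18^2)^2 ≡ 32^2 = 1024 ≡ 2 (mod 73)
18^8 = (18^4)^2 ≡ 2^2 = 4 ≡ 4 (mod 73)
18^14 = 18^8 · 18^4 · 18^2 ≡ 4 · 2 · 32 ≡ 37 (mod 73).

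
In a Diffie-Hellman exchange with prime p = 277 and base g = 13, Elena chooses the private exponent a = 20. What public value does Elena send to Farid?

175

Public value = 13^20 mod 277.
13^1 ≡ 13 (mod 277)
13^2 = (13^1)^2 ≡ 13^2 = 169 ≡ 169 (mod 277)
13^4 = (13^2)^2 ≡ 169^2 = 28561 ≡ 30 (mod 277)
13^8 = (13^4)^2 ≡ 30^2 = 900 ≡ 69 (mod 277)
13^16 = (13^8)^2 ≡ 69^2 = 4761 ≡ 52 (mod 277)
13^20 = 13^16 · 13^4 ≡ 52 · 30 ≡ 175 (mod 277).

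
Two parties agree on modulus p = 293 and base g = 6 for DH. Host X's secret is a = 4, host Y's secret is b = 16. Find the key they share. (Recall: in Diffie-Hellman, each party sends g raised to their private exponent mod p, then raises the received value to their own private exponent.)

Host X sends A = g^a mod p = 6^4 mod 293.
6^1 ≡ 6 (mod 293)
6^2 = (6^1)^2 ≡ 6^2 = 36 ≡ 36 (mod 293)
6^4 = (6^2)^2 ≡ 36^2 = 1296 ≡ 124 (mod 293)
So A = 124. Host Y then computes K = A^b mod p = 124^16 mod 293.
124^1 ≡ 124 (mod 293)
124^2 = (124^1)^2 ≡ 124^2 = 15376 ≡ 140 (mod 293)
124^4 = (124^2)^2 ≡ 140^2 = 19600 ≡ 262 (mod 293)
124^8 = (124^4)^2 ≡ 262^2 = 68644 ≡ 82 (mod 293)
124^16 = (124^8)^2 ≡ 82^2 = 6724 ≡ 278 (mod 293)

278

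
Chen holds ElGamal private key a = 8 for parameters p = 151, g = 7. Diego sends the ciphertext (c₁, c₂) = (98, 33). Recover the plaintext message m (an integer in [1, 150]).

15

Shared mask s = c₁^a mod p = 98^8 mod 151.
98^1 ≡ 98 (mod 151)
98^2 = (98^1)^2 ≡ 98^2 = 9604 ≡ 91 (mod 151)
98^4 = (98^2)^2 ≡ 91^2 = 8281 ≡ 127 (mod 151)
98^8 = (98^4)^2 ≡ 127^2 = 16129 ≡ 123 (mod 151)
So s = 123; s⁻¹ ≡ 124 (mod 151).
m = c₂ · s⁻¹ mod 151 = 33 · 124 mod 151 = 15.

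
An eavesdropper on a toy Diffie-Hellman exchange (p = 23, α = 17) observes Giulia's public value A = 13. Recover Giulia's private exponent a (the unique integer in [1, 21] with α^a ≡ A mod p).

2

Try successive powers of 17 modulo 23:
17^1 ≡ 17
17^2 ≡ 13
Found: a = 2.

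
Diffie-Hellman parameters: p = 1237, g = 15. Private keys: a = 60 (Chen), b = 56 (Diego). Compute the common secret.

Chen sends A = g^a mod p = 15^60 mod 1237.
15^1 ≡ 15 (mod 1237)
15^2 = (15^1)^2 ≡ 15^2 = 225 ≡ 225 (mod 1237)
15^4 = (15^2)^2 ≡ 225^2 = 50625 ≡ 1145 (mod 1237)
15^8 = (15^4)^2 ≡ 1145^2 = 1311025 ≡ 1042 (mod 1237)
15^16 = (15^8)^2 ≡ 1042^2 = 1085764 ≡ 915 (mod 1237)
15^32 = (15^16)^2 ≡ 915^2 = 837225 ≡ 1013 (mod 1237)
15^60 = 15^32 · 15^16 · 15^8 · 15^4 ≡ 1013 · 915 · 1042 · 1145 ≡ 100 (mod 1237).
So A = 100. Diego then computes K = A^b mod p = 100^56 mod 1237.
100^1 ≡ 100 (mod 1237)
100^2 = (100^1)^2 ≡ 100^2 = 10000 ≡ 104 (mod 1237)
100^4 = (100^2)^2 ≡ 104^2 = 10816 ≡ 920 (mod 1237)
100^8 = (100^4)^2 ≡ 920^2 = 846400 ≡ 292 (mod 1237)
100^16 = (100^8)^2 ≡ 292^2 = 85264 ≡ 1148 (mod 1237)
100^32 = (100^16)^2 ≡ 1148^2 = 1317904 ≡ 499 (mod 1237)
100^56 = 100^32 · 100^16 · 100^8 ≡ 499 · 1148 · 292 ≡ 696 (mod 1237).

696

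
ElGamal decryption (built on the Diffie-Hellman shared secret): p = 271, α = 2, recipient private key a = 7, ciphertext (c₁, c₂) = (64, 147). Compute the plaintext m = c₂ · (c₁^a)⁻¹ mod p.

Shared mask s = c₁^a mod p = 64^7 mod 271.
64^1 ≡ 64 (mod 271)
64^2 = (64^1)^2 ≡ 64^2 = 4096 ≡ 31 (mod 271)
64^4 = (64^2)^2 ≡ 31^2 = 961 ≡ 148 (mod 271)
64^7 = 64^4 · 64^2 · 64^1 ≡ 148 · 31 · 64 ≡ 139 (mod 271).
So s = 139; s⁻¹ ≡ 39 (mod 271).
m = c₂ · s⁻¹ mod 271 = 147 · 39 mod 271 = 42.

42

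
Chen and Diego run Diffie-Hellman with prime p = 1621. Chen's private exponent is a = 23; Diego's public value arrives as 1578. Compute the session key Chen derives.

Shared key K = 1578^23 mod 1621.
1578^1 ≡ 1578 (mod 1621)
1578^2 = (1578^1)^2 ≡ 1578^2 = 2490084 ≡ 228 (mod 1621)
1578^4 = (1578^2)^2 ≡ 228^2 = 51984 ≡ 112 (mod 1621)
1578^8 = (1578^4)^2 ≡ 112^2 = 12544 ≡ 1197 (mod 1621)
1578^16 = (1578^8)^2 ≡ 1197^2 = 1432809 ≡ 1466 (mod 1621)
1578^23 = 1578^16 · 1578^4 · 1578^2 · 1578^1 ≡ 1466 · 112 · 228 · 1578 ≡ 545 (mod 1621).

545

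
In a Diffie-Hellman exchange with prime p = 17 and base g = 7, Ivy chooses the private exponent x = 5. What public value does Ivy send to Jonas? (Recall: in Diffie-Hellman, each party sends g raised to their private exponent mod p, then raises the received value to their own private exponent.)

Public value = 7^5 mod 17.
7^1 ≡ 7 (mod 17)
7^2 = (7^1)^2 ≡ 7^2 = 49 ≡ 15 (mod 17)
7^4 = (7^2)^2 ≡ 15^2 = 225 ≡ 4 (mod 17)
7^5 = 7^4 · 7^1 ≡ 4 · 7 ≡ 11 (mod 17).

11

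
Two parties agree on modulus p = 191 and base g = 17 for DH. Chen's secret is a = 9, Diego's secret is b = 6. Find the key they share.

Diego sends B = g^b mod p = 17^6 mod 191.
17^1 ≡ 17 (mod 191)
17^2 = (17^1)^2 ≡ 17^2 = 289 ≡ 98 (mod 191)
17^4 = (17^2)^2 ≡ 98^2 = 9604 ≡ 54 (mod 191)
17^6 = 17^4 · 17^2 ≡ 54 · 98 ≡ 135 (mod 191).
So B = 135. Chen then computes K = B^a mod p = 135^9 mod 191.
135^1 ≡ 135 (mod 191)
135^2 = (135^1)^2 ≡ 135^2 = 18225 ≡ 80 (mod 191)
135^4 = (135^2)^2 ≡ 80^2 = 6400 ≡ 97 (mod 191)
135^8 = (135^4)^2 ≡ 97^2 = 9409 ≡ 50 (mod 191)
135^9 = 135^8 · 135^1 ≡ 50 · 135 ≡ 65 (mod 191).

65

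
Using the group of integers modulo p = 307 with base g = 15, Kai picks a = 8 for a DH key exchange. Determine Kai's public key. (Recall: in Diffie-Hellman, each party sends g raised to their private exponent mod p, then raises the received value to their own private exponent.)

Public value = 15^8 mod 307.
15^1 ≡ 15 (mod 307)
15^2 = (15^1)^2 ≡ 15^2 = 225 ≡ 225 (mod 307)
15^4 = (15^2)^2 ≡ 225^2 = 50625 ≡ 277 (mod 307)
15^8 = (15^4)^2 ≡ 277^2 = 76729 ≡ 286 (mod 307)

286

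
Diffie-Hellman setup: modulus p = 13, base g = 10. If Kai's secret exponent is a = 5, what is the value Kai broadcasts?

4

Public value = 10^5 (mod 13).
10^1 ≡ 10 (mod 13)
10^2 = (10^1)^2 ≡ 10^2 = 100 ≡ 9 (mod 13)
10^4 = (10^2)^2 ≡ 9^2 = 81 ≡ 3 (mod 13)
10^5 = 10^4 · 10^1 ≡ 3 · 10 ≡ 4 (mod 13).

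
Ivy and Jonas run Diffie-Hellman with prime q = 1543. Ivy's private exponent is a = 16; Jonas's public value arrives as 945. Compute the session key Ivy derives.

Shared key K = 945^16 mod 1543.
945^1 ≡ 945 (mod 1543)
945^2 = (945^1)^2 ≡ 945^2 = 893025 ≡ 1171 (mod 1543)
945^4 = (945^2)^2 ≡ 1171^2 = 1371241 ≡ 1057 (mod 1543)
945^8 = (945^4)^2 ≡ 1057^2 = 1117249 ≡ 117 (mod 1543)
945^16 = (945^8)^2 ≡ 117^2 = 13689 ≡ 1345 (mod 1543)

1345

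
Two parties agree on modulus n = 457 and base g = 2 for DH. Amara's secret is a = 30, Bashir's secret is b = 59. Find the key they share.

Amara sends A = g^a mod n = 2^30 mod 457.
2^1 ≡ 2 (mod 457)
2^2 = (2^1)^2 ≡ 2^2 = 4 ≡ 4 (mod 457)
2^4 = (2^2)^2 ≡ 4^2 = 16 ≡ 16 (mod 457)
2^8 = (2^4)^2 ≡ 16^2 = 256 ≡ 256 (mod 457)
2^16 = (2^8)^2 ≡ 256^2 = 65536 ≡ 185 (mod 457)
2^30 = 2^16 · 2^8 · 2^4 · 2^2 ≡ 185 · 256 · 16 · 4 ≡ 216 (mod 457).
So A = 216. Bashir then computes K = A^b mod n = 216^59 mod 457.
216^1 ≡ 216 (mod 457)
216^2 = (216^1)^2 ≡ 216^2 = 46656 ≡ 42 (mod 457)
216^4 = (216^2)^2 ≡ 42^2 = 1764 ≡ 393 (mod 457)
216^8 = (216^4)^2 ≡ 393^2 = 154449 ≡ 440 (mod 457)
216^16 = (216^8)^2 ≡ 440^2 = 193600 ≡ 289 (mod 457)
216^32 = (216^16)^2 ≡ 289^2 = 83521 ≡ 347 (mod 457)
216^59 = 216^32 · 216^16 · 216^8 · 216^2 · 216^1 ≡ 347 · 289 · 440 · 42 · 216 ≡ 415 (mod 457).

415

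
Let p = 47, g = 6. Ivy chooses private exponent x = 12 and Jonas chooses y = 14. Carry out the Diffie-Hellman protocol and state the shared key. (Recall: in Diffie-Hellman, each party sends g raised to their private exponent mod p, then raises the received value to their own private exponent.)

4

Ivy sends A = g^x mod p = 6^12 mod 47.
6^1 ≡ 6 (mod 47)
6^2 = (6^1)^2 ≡ 6^2 = 36 ≡ 36 (mod 47)
6^4 = (6^2)^2 ≡ 36^2 = 1296 ≡ 27 (mod 47)
6^8 = (6^4)^2 ≡ 27^2 = 729 ≡ 24 (mod 47)
6^12 = 6^8 · 6^4 ≡ 24 · 27 ≡ 37 (mod 47).
So A = 37. Jonas then computes K = A^y mod p = 37^14 mod 47.
37^1 ≡ 37 (mod 47)
37^2 = (37^1)^2 ≡ 37^2 = 1369 ≡ 6 (mod 47)
37^4 = (37^2)^2 ≡ 6^2 = 36 ≡ 36 (mod 47)
37^8 = (37^4)^2 ≡ 36^2 = 1296 ≡ 27 (mod 47)
37^14 = 37^8 · 37^4 · 37^2 ≡ 27 · 36 · 6 ≡ 4 (mod 47).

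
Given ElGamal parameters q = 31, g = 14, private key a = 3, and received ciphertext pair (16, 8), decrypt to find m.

Shared mask s = c₁^a mod q = 16^3 mod 31.
16^1 ≡ 16 (mod 31)
16^2 = (16^1)^2 ≡ 16^2 = 256 ≡ 8 (mod 31)
16^3 = 16^2 · 16^1 ≡ 8 · 16 ≡ 4 (mod 31).
So s = 4; s⁻¹ ≡ 8 (mod 31).
m = c₂ · s⁻¹ mod 31 = 8 · 8 mod 31 = 2.

2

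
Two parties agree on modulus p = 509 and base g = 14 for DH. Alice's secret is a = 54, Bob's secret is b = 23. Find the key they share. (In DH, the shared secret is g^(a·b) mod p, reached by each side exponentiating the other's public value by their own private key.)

453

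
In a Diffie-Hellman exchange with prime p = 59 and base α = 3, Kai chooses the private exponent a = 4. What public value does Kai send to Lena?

Public value = 3^4 (mod 59).
3^1 ≡ 3 (mod 59)
3^2 = (3^1)^2 ≡ 3^2 = 9 ≡ 9 (mod 59)
3^4 = (3^2)^2 ≡ 9^2 = 81 ≡ 22 (mod 59)

22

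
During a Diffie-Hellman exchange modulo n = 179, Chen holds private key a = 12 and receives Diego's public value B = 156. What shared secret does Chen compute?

Shared key K = 156^12 mod 179.
156^1 ≡ 156 (mod 179)
156^2 = (156^1)^2 ≡ 156^2 = 24336 ≡ 171 (mod 179)
156^4 = (156^2)^2 ≡ 171^2 = 29241 ≡ 64 (mod 179)
156^8 = (156^4)^2 ≡ 64^2 = 4096 ≡ 158 (mod 179)
156^12 = 156^8 · 156^4 ≡ 158 · 64 ≡ 88 (mod 179).

88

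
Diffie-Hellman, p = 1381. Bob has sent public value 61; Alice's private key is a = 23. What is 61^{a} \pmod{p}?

51

Shared key K = 61^23 mod 1381.
61^1 ≡ 61 (mod 1381)
61^2 = (61^1)^2 ≡ 61^2 = 3721 ≡ 959 (mod 1381)
61^4 = (61^2)^2 ≡ 959^2 = 919681 ≡ 1316 (mod 1381)
61^8 = (61^4)^2 ≡ 1316^2 = 1731856 ≡ 82 (mod 1381)
61^16 = (61^8)^2 ≡ 82^2 = 6724 ≡ 1200 (mod 1381)
61^23 = 61^16 · 61^4 · 61^2 · 61^1 ≡ 1200 · 1316 · 959 · 61 ≡ 51 (mod 1381).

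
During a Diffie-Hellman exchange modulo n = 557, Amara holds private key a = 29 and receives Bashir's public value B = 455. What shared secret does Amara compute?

553

Shared key K = 455^29 mod 557.
455^1 ≡ 455 (mod 557)
455^2 = (455^1)^2 ≡ 455^2 = 207025 ≡ 378 (mod 557)
455^4 = (455^2)^2 ≡ 378^2 = 142884 ≡ 292 (mod 557)
455^8 = (455^4)^2 ≡ 292^2 = 85264 ≡ 43 (mod 557)
455^16 = (455^8)^2 ≡ 43^2 = 1849 ≡ 178 (mod 557)
455^29 = 455^16 · 455^8 · 455^4 · 455^1 ≡ 178 · 43 · 292 · 455 ≡ 553 (mod 557).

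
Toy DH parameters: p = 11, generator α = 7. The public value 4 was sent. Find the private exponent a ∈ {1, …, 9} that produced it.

6

Try successive powers of 7 modulo 11:
7^1 ≡ 7
7^2 ≡ 5
7^3 ≡ 2
7^4 ≡ 3
7^5 ≡ 10
7^6 ≡ 4
Found: a = 6.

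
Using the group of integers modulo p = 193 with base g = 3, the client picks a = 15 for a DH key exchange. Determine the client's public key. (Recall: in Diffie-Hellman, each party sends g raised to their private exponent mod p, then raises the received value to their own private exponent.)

129

Public value = 3^15 (mod 193).
3^1 ≡ 3 (mod 193)
3^2 = (3^1)^2 ≡ 3^2 = 9 ≡ 9 (mod 193)
3^4 = (3^2)^2 ≡ 9^2 = 81 ≡ 81 (mod 193)
3^8 = (3^4)^2 ≡ 81^2 = 6561 ≡ 192 (mod 193)
3^15 = 3^8 · 3^4 · 3^2 · 3^1 ≡ 192 · 81 · 9 · 3 ≡ 129 (mod 193).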